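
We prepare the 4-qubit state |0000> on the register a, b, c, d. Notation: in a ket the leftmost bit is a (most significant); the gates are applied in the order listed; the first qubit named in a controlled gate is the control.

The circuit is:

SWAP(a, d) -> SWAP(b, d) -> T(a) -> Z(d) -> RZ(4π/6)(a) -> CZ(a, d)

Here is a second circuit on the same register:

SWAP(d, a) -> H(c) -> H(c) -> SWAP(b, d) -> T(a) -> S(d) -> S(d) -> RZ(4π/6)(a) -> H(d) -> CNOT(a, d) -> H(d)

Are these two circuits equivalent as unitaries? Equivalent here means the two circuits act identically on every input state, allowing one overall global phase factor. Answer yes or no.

Yes, they are equivalent — the unitaries differ by at most a global phase.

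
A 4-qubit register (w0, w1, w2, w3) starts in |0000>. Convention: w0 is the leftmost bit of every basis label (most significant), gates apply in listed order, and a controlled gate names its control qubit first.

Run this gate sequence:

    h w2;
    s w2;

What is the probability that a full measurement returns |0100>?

Outcome |0100> occurs with probability 0.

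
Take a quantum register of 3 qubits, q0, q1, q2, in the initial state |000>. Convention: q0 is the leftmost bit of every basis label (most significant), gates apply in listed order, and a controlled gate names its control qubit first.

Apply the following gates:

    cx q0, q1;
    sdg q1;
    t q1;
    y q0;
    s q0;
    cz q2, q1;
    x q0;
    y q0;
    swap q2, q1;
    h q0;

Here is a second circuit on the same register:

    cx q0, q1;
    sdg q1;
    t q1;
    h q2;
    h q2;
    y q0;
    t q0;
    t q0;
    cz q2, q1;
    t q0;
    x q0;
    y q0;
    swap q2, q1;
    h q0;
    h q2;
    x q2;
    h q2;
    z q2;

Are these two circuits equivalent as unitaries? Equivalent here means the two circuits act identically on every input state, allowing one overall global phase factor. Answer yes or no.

No: there is an input state on which the two circuits produce genuinely different outputs (not merely differing by a phase).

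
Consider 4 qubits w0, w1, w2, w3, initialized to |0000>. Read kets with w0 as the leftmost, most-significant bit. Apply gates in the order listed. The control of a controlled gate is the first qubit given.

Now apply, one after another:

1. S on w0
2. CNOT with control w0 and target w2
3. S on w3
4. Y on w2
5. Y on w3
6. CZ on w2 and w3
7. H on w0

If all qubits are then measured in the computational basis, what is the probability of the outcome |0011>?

Outcome |0011> occurs with probability 1/2.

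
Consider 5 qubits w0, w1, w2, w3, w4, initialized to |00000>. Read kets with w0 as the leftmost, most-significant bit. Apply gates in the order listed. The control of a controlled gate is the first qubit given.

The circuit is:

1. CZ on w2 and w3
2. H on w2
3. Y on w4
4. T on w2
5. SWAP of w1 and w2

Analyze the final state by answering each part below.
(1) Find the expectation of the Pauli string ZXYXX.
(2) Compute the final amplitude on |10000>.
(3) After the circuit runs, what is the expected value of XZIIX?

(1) The observable ZXYXX averages to 0.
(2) The amplitude on |10000> is 0.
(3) The observable XZIIX averages to 0.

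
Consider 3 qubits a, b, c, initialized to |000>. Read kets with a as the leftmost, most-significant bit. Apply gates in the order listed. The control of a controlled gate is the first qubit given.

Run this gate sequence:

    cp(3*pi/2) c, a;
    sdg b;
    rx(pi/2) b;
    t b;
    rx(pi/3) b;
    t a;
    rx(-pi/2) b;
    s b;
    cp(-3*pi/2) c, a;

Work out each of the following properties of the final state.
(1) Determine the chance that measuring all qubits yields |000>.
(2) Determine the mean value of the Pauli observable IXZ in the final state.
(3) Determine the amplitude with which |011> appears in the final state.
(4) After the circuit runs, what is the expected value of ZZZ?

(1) The probability of measuring |000> is sqrt(2)/8 + 1/2.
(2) The expectation value of IXZ is sqrt(6)/4.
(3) The final state's coefficient on |011> equals 0.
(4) In the final state, ZZZ has expectation sqrt(2)/4.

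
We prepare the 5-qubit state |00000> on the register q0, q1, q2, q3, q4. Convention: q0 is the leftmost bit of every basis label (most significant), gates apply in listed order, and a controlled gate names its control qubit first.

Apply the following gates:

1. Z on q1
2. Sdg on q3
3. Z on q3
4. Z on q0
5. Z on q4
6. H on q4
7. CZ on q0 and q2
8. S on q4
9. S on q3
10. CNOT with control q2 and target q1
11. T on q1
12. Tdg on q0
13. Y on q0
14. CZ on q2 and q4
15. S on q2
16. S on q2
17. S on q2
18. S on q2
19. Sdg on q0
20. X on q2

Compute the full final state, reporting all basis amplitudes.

After the circuit, the state carries amplitude sqrt(2)/2 on |10100>, sqrt(2)*I/2 on |10101>, and 0 on every other basis state.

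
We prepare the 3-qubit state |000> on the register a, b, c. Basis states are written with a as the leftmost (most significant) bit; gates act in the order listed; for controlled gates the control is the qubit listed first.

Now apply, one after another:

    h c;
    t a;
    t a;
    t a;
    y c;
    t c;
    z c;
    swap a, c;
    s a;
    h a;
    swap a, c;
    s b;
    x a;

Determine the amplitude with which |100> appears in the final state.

The final state's coefficient on |100> equals -I/2 + exp(I*pi/4)/2.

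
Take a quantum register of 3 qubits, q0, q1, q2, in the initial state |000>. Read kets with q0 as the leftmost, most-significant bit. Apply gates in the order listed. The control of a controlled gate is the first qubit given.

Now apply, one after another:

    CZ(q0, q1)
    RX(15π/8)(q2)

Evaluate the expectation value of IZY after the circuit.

The expectation value of IZY is sqrt(2 - sqrt(2))/2.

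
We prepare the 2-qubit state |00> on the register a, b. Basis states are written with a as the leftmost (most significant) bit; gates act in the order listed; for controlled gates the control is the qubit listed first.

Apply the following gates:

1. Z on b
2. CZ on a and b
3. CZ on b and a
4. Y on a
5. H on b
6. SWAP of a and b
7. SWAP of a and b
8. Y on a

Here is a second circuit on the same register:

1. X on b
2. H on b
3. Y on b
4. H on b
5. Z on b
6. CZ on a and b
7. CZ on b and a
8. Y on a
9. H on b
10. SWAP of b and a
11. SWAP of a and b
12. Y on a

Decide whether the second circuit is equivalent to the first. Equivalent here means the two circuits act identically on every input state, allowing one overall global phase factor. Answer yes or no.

No: there is an input state on which the two circuits produce genuinely different outputs (not merely differing by a phase).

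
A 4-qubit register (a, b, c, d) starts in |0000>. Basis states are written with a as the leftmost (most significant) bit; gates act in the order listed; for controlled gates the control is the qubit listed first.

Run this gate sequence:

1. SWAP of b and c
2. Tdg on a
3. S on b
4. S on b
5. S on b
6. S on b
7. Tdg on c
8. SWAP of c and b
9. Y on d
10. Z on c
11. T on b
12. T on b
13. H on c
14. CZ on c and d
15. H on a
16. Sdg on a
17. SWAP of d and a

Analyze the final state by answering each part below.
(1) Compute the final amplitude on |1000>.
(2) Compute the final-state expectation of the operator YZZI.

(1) The amplitude on |1000> is I/2. Key observation: the block from step 3 through step 6 cancels to the identity and can be dropped.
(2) In the final state, YZZI has expectation 0.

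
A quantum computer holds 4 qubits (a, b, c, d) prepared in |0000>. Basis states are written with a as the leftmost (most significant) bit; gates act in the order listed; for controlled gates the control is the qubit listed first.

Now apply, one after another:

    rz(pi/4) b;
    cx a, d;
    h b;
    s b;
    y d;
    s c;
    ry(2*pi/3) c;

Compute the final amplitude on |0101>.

The final state's coefficient on |0101> equals sqrt(2)*exp(7*I*pi/8)/4.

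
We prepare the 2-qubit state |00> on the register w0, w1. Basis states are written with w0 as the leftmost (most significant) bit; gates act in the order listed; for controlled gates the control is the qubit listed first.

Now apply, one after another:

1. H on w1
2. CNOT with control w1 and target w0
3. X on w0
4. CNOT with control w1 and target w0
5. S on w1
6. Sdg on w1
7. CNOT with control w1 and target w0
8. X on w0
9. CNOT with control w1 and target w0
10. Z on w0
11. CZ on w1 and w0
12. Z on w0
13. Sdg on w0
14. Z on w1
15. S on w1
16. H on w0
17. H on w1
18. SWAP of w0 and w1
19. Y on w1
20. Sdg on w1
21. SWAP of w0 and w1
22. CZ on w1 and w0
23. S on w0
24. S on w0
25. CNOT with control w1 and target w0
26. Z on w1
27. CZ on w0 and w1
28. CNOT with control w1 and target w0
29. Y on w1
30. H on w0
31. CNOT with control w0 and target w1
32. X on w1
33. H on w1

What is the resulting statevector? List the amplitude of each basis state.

The final amplitudes are sqrt(2)*(-1 - I)/4 on |00>, sqrt(2)*(1 - I)/4 on |01>, sqrt(2)*(1 - I)/4 on |10>, sqrt(2)*(-1 - I)/4 on |11>. Key observation: steps 2-9 multiply out to the identity, so the circuit reduces to the remaining gates.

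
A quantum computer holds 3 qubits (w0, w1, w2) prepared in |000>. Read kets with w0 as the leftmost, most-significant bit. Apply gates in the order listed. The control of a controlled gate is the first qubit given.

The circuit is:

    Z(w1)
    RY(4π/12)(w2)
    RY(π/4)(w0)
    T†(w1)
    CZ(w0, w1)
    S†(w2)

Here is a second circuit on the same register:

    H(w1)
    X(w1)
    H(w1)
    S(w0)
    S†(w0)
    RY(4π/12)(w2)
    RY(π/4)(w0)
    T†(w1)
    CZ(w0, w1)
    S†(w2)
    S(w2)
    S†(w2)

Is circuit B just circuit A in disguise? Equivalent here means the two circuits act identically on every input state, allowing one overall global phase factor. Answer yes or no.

Yes, they are equivalent — the unitaries differ by at most a global phase.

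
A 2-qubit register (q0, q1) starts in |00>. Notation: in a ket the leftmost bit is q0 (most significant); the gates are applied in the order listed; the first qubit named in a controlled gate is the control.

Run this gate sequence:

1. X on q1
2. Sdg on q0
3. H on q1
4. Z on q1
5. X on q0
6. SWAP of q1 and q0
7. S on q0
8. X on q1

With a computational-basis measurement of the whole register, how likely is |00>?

Outcome |00> occurs with probability 1/2.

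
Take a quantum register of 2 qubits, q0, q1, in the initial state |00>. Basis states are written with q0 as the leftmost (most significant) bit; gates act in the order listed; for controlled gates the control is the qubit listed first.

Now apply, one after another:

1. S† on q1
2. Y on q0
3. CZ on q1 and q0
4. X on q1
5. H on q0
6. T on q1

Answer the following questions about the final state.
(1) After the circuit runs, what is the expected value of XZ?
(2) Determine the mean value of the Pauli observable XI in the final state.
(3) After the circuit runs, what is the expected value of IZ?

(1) The observable XZ averages to 1.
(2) The observable XI averages to -1.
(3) In the final state, IZ has expectation -1.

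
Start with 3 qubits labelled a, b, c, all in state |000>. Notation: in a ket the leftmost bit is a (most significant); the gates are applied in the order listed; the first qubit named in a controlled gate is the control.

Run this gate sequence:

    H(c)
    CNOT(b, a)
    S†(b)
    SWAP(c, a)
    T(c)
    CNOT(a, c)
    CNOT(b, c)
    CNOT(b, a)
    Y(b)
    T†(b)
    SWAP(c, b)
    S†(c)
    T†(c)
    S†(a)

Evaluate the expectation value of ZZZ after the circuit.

The observable ZZZ averages to -1.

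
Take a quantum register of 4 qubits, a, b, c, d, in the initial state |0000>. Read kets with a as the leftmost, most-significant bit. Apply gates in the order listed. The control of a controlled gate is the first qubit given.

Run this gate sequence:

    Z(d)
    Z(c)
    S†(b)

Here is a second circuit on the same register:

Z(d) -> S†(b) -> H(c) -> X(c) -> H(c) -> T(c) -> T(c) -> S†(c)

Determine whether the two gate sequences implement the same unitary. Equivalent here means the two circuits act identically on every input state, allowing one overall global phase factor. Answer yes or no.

Yes — the two circuits implement the same unitary up to a global phase.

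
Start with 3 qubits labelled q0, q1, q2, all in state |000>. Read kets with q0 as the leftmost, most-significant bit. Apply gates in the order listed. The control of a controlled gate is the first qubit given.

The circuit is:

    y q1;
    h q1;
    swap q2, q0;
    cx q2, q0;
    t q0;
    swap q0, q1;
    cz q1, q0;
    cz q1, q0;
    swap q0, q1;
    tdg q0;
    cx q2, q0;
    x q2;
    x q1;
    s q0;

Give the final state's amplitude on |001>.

The final state's coefficient on |001> equals -sqrt(2)*I/2. Key observation: steps 4-11 multiply out to the identity, so the circuit reduces to the remaining gates.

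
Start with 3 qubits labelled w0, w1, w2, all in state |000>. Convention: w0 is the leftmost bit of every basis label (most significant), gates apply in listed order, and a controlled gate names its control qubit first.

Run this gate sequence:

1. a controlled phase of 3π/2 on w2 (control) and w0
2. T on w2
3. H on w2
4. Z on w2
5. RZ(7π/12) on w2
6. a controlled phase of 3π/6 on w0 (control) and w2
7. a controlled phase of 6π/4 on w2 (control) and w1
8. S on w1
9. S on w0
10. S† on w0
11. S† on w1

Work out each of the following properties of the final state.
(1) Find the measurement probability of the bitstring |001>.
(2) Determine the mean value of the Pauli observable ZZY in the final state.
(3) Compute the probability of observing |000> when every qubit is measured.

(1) A full measurement returns |001> with probability 1/2.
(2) In the final state, ZZY has expectation -sqrt(6)/4 - sqrt(2)/4.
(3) Outcome |000> occurs with probability 1/2.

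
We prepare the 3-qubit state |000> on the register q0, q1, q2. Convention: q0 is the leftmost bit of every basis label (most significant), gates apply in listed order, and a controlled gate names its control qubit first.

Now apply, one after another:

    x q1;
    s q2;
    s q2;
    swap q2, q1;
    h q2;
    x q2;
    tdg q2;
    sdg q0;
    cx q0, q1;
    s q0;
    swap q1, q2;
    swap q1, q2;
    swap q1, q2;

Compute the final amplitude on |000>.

The final state's coefficient on |000> equals -sqrt(2)/2. Key observation: steps 11-12 multiply out to the identity, so the circuit reduces to the remaining gates.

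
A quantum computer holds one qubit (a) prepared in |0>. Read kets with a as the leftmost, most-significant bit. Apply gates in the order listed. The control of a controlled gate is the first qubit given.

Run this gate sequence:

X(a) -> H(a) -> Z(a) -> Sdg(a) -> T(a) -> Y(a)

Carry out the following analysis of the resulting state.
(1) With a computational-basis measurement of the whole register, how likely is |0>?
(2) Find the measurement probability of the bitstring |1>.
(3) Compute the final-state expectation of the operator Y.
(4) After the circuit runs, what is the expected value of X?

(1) A full measurement returns |0> with probability 1/2.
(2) The probability of measuring |1> is 1/2.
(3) In the final state, Y has expectation -sqrt(2)/2.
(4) In the final state, X has expectation -sqrt(2)/2.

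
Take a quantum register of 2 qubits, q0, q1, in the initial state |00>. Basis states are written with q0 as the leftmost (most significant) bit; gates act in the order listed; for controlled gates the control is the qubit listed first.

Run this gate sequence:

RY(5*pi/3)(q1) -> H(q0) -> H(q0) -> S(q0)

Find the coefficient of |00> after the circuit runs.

|00> carries amplitude -sqrt(3)/2 in the final state. Key observation: gates 2-3 undo each other exactly, leaving only the rest of the circuit to track.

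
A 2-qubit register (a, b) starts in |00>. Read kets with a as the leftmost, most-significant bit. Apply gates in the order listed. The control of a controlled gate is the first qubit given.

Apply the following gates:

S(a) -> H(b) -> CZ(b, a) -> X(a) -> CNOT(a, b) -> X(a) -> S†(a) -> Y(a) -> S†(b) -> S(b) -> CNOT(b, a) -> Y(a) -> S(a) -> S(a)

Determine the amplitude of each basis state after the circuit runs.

The final amplitudes are sqrt(2)/2 on |00>, 0 on |01>, 0 on |10>, sqrt(2)/2 on |11>.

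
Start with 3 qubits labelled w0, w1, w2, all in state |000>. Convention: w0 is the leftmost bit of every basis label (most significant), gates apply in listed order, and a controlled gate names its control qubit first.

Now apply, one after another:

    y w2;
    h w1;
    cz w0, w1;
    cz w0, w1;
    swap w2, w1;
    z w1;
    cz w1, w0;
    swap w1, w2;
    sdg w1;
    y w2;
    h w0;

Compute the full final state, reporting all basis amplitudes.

The resulting statevector has amplitude -1/2 on |000>, 0 on |001>, I/2 on |010>, 0 on |011>, -1/2 on |100>, 0 on |101>, I/2 on |110>, 0 on |111>.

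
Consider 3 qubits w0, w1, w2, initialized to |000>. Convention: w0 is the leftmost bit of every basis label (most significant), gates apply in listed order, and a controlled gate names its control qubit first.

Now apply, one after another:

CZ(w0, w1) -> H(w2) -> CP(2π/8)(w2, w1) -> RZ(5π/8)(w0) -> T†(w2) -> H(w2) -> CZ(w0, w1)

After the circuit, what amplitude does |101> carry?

|101> carries amplitude 0 in the final state.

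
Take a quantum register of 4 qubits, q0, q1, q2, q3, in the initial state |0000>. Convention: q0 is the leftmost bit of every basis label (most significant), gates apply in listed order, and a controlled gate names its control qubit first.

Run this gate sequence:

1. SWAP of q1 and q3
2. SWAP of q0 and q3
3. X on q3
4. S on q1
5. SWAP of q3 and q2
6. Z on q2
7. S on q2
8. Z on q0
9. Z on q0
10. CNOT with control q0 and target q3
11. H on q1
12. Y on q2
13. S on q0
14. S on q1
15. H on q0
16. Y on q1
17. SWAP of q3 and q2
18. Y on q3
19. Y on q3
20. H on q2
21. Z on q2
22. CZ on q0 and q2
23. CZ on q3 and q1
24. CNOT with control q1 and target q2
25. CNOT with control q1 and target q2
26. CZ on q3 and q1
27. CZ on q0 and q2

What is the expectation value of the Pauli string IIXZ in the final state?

The expectation value of IIXZ is -1. Key observation: the block from step 22 through step 27 cancels to the identity and can be dropped.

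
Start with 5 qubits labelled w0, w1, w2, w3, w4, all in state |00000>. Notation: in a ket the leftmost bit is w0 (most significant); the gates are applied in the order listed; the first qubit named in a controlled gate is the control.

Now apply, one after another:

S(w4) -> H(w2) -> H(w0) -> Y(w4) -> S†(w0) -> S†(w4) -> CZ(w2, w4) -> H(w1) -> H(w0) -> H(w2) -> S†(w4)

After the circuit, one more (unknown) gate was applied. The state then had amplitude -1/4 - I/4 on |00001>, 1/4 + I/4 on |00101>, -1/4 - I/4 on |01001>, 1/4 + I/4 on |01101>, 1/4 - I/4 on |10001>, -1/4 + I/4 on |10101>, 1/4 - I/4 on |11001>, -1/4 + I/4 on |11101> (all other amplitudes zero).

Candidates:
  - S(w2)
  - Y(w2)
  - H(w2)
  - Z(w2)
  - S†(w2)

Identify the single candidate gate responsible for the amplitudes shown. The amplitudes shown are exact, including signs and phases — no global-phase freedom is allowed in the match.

It was H(w2) that produced the state shown.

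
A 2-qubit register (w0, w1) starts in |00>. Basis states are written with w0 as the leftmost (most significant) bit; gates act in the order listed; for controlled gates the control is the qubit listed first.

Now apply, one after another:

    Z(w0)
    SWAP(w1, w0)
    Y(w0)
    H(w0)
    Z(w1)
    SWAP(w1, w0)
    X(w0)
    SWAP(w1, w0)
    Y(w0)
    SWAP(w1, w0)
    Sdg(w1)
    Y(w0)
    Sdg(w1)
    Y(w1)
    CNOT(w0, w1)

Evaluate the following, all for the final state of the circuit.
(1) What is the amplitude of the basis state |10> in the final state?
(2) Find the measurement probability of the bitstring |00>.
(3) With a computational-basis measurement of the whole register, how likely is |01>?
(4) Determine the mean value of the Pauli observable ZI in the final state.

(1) |10> carries amplitude 0 in the final state.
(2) The probability of measuring |00> is 1/2.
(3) Outcome |01> occurs with probability 1/2.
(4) In the final state, ZI has expectation 1.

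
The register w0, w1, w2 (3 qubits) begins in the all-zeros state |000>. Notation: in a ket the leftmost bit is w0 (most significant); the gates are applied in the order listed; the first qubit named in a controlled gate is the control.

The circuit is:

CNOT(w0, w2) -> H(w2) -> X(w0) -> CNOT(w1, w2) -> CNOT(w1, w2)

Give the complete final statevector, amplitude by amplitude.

The resulting statevector has amplitude sqrt(2)/2 on |100>, sqrt(2)/2 on |101>, and 0 on every other basis state. Key observation: gates 4-5 undo each other exactly, leaving only the rest of the circuit to track.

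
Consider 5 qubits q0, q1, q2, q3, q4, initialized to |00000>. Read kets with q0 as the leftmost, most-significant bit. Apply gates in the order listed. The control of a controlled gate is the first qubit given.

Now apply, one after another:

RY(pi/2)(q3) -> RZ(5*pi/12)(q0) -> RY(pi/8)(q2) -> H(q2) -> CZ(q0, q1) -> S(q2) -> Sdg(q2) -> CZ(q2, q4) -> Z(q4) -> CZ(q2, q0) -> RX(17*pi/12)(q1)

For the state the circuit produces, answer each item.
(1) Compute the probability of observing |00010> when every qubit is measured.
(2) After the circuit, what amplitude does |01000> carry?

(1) A full measurement returns |00010> with probability -sqrt(3)*sqrt(1/2 - sqrt(2)/4)*sqrt(sqrt(2)/4 + 1/2)*cos(pi/16)**2/8 - sqrt(3)*sqrt(1/2 - sqrt(2)/4)*sqrt(sqrt(2)/4 + 1/2)*sin(pi/16)*cos(pi/16)/4 - sqrt(3)*sqrt(1/2 - sqrt(2)/4)*sqrt(sqrt(2)/4 + 1/2)*sin(pi/16)**2/8 + sqrt(2)*sin(pi/16)**2/32 + sin(pi/16)**2/8 + sqrt(2)*sin(pi/16)*cos(pi/16)/16 + sqrt(2)*cos(pi/16)**2/32 + sin(pi/16)*cos(pi/16)/4 + cos(pi/16)**2/8.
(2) |01000> carries amplitude -I*sqrt(sqrt(2)/4 + 1/2)*exp(-5*I*pi/24)*cos(pi/16)/4 - sqrt(3)*I*sqrt(1/2 - sqrt(2)/4)*exp(-5*I*pi/24)*cos(pi/16)/4 - I*sqrt(sqrt(2)/4 + 1/2)*exp(-5*I*pi/24)*sin(pi/16)/4 - sqrt(3)*I*sqrt(1/2 - sqrt(2)/4)*exp(-5*I*pi/24)*sin(pi/16)/4 in the final state.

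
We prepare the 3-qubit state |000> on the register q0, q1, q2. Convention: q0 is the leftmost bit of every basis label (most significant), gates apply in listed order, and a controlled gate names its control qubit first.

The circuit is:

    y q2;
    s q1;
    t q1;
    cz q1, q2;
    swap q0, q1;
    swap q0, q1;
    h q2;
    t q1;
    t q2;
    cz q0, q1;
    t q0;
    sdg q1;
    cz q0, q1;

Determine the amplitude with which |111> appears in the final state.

The amplitude on |111> is 0. Key observation: the block from step 5 through step 6 cancels to the identity and can be dropped.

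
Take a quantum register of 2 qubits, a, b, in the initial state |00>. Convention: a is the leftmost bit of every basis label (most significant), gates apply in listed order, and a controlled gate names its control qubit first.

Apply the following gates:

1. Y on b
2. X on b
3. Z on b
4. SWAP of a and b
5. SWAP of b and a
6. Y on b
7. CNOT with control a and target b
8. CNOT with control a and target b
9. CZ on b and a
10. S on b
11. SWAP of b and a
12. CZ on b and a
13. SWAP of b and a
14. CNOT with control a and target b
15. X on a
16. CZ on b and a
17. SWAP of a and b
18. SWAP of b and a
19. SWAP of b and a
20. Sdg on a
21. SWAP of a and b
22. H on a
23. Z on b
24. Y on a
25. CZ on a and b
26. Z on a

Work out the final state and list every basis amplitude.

The resulting statevector has amplitude 0 on |00>, -sqrt(2)*I/2 on |01>, 0 on |10>, -sqrt(2)*I/2 on |11>.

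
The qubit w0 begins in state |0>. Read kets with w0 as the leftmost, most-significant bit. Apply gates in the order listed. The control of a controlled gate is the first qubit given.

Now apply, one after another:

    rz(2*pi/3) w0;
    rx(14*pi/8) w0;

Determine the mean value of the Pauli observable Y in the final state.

In the final state, Y has expectation sqrt(2)/2.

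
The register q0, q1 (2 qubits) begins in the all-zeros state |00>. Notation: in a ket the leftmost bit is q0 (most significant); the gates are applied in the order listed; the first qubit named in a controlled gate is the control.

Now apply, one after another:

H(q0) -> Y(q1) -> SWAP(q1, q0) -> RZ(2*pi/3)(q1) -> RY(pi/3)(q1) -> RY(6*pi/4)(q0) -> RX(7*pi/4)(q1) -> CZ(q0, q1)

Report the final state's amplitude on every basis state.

After the circuit, the state carries amplitude -sqrt(6 - 3*sqrt(2))*exp(I*pi/3)/8 - sqrt(sqrt(2) + 2)*exp(5*I*pi/6)/8 + sqrt(2 - sqrt(2))*exp(2*I*pi/3)/8 + sqrt(3*sqrt(2) + 6)*exp(I*pi/6)/8 on |00>, sqrt(2 - sqrt(2))*exp(I*pi/3)/8 + sqrt(sqrt(2) + 2)*exp(I*pi/6)/8 + sqrt(6 - 3*sqrt(2))*exp(2*I*pi/3)/8 + sqrt(3*sqrt(2) + 6)*exp(5*I*pi/6)/8 on |01>, -sqrt(6 - 3*sqrt(2))*exp(I*pi/3)/8 - sqrt(sqrt(2) + 2)*exp(5*I*pi/6)/8 + sqrt(2 - sqrt(2))*exp(2*I*pi/3)/8 + sqrt(3*sqrt(2) + 6)*exp(I*pi/6)/8 on |10>, -sqrt(3*sqrt(2) + 6)*exp(5*I*pi/6)/8 - sqrt(6 - 3*sqrt(2))*exp(2*I*pi/3)/8 - sqrt(sqrt(2) + 2)*exp(I*pi/6)/8 - sqrt(2 - sqrt(2))*exp(I*pi/3)/8 on |11>.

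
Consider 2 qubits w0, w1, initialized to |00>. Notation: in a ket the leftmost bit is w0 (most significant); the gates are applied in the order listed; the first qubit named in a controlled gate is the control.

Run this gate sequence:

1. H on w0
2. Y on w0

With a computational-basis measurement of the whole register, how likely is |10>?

A full measurement returns |10> with probability 1/2.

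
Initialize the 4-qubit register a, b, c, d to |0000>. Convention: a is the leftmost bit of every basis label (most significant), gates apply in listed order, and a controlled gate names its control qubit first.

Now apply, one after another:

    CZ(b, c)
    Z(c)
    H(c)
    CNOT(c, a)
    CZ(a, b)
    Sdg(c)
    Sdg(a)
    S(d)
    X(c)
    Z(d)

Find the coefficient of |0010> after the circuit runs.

The amplitude on |0010> is sqrt(2)/2.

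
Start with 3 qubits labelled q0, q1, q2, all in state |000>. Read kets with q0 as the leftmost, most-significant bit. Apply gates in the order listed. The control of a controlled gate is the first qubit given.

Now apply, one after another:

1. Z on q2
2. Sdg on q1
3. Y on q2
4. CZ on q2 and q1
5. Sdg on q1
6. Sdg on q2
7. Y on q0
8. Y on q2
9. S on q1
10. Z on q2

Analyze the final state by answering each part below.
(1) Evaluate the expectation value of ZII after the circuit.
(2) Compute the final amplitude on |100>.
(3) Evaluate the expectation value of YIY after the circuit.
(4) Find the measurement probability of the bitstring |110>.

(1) The observable ZII averages to -1.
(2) The amplitude on |100> is 1.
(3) The expectation value of YIY is 0.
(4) A full measurement returns |110> with probability 0.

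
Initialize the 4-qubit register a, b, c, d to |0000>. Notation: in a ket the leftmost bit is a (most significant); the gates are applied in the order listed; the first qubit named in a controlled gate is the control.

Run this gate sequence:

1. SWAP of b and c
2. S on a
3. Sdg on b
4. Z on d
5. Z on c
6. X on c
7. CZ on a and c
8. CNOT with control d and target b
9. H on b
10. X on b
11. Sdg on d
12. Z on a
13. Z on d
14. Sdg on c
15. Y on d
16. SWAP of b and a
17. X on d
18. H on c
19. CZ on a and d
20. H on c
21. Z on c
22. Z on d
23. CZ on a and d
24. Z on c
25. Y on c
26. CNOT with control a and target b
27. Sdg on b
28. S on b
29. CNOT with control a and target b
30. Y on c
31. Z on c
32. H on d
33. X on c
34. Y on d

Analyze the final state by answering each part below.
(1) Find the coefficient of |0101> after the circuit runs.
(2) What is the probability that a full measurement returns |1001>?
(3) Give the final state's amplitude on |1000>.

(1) The amplitude on |0101> is 0.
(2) The probability of measuring |1001> is 1/4.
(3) The amplitude on |1000> is I/2.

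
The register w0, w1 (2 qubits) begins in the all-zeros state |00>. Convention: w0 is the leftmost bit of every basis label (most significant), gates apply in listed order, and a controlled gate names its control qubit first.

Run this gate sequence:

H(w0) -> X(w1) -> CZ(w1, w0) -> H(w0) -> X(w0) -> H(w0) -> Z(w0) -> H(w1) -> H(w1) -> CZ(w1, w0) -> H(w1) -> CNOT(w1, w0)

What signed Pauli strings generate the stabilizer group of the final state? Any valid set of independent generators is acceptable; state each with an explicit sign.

One valid set of independent stabilizer generators is +XI, -IX (any independent generating set of the same group is equally correct). Key observation: steps 4-7 multiply out to the identity, so the circuit reduces to the remaining gates.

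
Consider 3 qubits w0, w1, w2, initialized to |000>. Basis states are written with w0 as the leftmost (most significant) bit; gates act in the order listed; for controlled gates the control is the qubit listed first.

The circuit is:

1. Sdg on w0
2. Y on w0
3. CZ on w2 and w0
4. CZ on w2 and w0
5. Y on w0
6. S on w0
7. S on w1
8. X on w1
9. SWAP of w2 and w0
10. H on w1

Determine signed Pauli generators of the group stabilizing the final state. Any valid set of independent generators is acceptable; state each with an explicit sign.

One valid set of independent stabilizer generators is -IXI, +ZII, +IIZ (any independent generating set of the same group is equally correct).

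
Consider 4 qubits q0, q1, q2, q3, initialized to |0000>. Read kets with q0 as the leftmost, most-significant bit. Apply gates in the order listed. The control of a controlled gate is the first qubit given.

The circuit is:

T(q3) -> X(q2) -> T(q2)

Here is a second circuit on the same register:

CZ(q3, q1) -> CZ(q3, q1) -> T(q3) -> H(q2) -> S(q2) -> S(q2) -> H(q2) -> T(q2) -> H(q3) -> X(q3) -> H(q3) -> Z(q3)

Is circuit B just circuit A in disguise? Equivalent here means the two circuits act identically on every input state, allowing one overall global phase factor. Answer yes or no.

Yes, they are equivalent — the unitaries differ by at most a global phase.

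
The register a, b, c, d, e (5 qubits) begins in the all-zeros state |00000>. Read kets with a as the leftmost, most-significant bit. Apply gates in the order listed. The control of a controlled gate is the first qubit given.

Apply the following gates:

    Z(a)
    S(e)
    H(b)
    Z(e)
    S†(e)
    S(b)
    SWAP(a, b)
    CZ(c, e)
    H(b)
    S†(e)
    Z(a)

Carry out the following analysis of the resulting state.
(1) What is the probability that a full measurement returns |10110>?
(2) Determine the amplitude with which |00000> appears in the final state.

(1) A full measurement returns |10110> with probability 0.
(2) The final state's coefficient on |00000> equals 1/2.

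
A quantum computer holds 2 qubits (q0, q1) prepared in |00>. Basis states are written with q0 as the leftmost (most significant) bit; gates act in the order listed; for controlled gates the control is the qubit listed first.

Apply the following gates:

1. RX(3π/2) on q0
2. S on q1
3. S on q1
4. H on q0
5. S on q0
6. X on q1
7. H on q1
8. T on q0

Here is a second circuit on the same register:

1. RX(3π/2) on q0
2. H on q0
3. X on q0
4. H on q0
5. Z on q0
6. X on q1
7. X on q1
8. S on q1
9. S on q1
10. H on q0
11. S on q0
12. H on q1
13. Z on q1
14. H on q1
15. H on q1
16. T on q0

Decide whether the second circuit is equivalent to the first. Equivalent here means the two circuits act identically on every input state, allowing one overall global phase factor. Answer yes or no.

Yes, they are equivalent — the unitaries differ by at most a global phase.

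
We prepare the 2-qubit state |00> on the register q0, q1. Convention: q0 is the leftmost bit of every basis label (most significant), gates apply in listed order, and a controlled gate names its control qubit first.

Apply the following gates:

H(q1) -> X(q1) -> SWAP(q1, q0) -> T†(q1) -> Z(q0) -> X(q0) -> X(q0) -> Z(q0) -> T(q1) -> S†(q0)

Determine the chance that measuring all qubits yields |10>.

A full measurement returns |10> with probability 1/2. Key observation: gates 4-9 undo each other exactly, leaving only the rest of the circuit to track.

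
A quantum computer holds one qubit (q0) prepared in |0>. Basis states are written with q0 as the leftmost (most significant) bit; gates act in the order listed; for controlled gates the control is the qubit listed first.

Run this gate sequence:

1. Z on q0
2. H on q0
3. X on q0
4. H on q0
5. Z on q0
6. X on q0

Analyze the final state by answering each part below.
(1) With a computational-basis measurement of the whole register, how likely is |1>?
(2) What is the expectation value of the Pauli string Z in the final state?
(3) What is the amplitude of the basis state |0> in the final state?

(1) The probability of measuring |1> is 1.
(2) The expectation value of Z is -1.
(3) The amplitude on |0> is 0.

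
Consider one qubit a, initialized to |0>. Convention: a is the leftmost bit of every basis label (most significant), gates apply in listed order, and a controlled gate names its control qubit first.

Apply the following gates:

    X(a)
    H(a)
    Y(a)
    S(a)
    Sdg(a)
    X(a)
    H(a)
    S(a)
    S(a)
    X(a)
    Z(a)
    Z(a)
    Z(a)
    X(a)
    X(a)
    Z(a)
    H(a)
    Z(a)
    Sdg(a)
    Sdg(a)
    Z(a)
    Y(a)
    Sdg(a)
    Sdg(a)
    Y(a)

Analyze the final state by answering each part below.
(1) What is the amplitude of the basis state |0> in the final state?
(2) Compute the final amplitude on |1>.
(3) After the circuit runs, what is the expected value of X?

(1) The final state's coefficient on |0> equals -sqrt(2)*I/2.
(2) The final state's coefficient on |1> equals sqrt(2)*I/2.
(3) The observable X averages to -1.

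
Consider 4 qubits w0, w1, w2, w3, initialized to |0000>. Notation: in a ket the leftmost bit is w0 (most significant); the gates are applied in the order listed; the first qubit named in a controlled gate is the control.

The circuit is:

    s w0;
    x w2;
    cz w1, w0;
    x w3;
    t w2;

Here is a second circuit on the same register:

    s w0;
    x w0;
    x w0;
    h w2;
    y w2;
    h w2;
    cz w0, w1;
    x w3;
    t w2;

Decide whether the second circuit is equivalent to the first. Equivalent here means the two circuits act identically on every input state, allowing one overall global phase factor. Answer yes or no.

No: there is an input state on which the two circuits produce genuinely different outputs (not merely differing by a phase).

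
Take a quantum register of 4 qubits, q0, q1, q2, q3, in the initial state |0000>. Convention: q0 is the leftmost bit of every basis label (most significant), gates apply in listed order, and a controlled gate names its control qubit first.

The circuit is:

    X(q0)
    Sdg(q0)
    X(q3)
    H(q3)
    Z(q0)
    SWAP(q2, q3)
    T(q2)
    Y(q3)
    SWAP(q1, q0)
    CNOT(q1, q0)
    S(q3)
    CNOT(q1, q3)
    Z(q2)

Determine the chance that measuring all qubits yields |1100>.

The probability of measuring |1100> is 1/2.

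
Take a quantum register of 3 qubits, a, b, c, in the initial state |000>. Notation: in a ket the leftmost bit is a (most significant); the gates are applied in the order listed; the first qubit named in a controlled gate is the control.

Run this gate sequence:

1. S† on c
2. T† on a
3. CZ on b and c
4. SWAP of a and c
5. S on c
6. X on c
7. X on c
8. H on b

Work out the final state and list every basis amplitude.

After the circuit, the state carries amplitude sqrt(2)/2 on |000>, sqrt(2)/2 on |010>, and 0 on every other basis state. Key observation: the block from step 6 through step 7 cancels to the identity and can be dropped.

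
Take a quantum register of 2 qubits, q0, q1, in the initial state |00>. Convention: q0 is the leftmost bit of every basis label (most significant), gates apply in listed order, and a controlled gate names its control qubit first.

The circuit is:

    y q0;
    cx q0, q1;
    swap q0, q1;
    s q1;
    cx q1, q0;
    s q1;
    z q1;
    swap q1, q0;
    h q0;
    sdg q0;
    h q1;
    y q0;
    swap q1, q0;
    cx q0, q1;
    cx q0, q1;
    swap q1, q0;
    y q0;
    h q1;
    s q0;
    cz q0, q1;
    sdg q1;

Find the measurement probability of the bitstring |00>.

Outcome |00> occurs with probability 1/2. Key observation: gates 11-18 undo each other exactly, leaving only the rest of the circuit to track.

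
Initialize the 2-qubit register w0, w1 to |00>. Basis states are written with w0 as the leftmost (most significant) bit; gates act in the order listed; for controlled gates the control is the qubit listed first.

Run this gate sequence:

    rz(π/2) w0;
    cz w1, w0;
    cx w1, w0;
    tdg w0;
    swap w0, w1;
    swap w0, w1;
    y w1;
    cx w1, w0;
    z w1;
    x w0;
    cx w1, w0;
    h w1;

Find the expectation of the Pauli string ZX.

The observable ZX averages to 1. Key observation: steps 5-6 multiply out to the identity, so the circuit reduces to the remaining gates.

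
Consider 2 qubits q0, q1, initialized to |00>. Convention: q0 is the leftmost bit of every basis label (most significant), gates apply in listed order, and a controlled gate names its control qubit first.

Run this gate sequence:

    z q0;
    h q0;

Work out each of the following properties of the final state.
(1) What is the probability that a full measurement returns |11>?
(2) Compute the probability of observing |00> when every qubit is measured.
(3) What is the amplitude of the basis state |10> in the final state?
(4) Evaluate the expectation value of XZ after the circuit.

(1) Outcome |11> occurs with probability 0.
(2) The probability of measuring |00> is 1/2.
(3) |10> carries amplitude sqrt(2)/2 in the final state.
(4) The expectation value of XZ is 1.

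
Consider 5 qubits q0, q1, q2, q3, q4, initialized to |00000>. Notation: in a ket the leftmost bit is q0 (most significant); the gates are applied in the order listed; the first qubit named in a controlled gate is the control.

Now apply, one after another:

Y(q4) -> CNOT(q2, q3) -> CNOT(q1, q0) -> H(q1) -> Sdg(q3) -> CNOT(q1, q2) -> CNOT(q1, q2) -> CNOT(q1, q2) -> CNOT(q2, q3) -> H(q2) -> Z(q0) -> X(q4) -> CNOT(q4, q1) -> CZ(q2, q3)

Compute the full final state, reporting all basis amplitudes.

After the circuit, the state carries amplitude I/2 on |00000>, I/2 on |00100>, I/2 on |01010>, I/2 on |01110>, and 0 on every other basis state. Key observation: gates 7-8 undo each other exactly, leaving only the rest of the circuit to track.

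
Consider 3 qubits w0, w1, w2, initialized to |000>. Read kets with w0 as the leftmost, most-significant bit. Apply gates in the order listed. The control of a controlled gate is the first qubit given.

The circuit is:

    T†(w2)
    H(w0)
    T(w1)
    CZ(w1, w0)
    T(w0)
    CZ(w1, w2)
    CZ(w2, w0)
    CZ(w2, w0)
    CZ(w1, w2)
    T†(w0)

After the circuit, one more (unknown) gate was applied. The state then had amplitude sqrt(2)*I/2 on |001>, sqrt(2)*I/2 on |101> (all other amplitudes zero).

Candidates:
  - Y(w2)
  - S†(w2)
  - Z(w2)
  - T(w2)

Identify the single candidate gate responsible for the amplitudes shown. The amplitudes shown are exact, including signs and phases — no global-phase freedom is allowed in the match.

The applied gate was Y(w2).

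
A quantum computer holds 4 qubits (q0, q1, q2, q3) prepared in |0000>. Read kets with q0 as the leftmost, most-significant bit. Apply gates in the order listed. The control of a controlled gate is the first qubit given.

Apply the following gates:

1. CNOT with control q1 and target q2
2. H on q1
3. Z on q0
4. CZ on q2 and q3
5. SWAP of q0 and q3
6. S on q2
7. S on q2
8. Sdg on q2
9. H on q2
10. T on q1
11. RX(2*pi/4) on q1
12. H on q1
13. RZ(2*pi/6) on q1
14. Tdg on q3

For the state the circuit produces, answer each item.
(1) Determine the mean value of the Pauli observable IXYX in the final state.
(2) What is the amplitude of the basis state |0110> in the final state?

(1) The expectation value of IXYX is 0.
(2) |0110> carries amplitude -exp(5*I*pi/12)/4 - exp(11*I*pi/12)/4 + exp(I*pi/6)/4 + exp(2*I*pi/3)/4 in the final state.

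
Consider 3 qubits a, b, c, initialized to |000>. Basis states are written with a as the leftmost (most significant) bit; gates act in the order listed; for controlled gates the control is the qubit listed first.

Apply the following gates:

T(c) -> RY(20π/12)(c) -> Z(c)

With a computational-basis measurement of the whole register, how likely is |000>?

The probability of measuring |000> is 3/4.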